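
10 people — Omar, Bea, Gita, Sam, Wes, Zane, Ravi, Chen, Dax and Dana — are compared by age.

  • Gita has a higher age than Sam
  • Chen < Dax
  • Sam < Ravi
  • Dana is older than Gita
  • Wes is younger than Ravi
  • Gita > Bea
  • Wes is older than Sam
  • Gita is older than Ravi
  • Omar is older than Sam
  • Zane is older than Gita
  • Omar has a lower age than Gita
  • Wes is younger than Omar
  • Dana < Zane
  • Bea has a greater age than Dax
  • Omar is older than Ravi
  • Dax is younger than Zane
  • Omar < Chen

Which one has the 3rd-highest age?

Gita

Piecing the relations together gives one ordering: Sam < Wes < Ravi < Omar < Chen < Dax < Bea < Gita < Dana < Zane.
Counting 3 from the largest end gives Gita.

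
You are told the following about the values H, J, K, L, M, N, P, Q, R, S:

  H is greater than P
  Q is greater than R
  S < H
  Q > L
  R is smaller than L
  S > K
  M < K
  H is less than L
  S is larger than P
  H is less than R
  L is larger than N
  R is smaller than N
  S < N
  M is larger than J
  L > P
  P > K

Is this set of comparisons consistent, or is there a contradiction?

consistent

The single ordering J < M < K < P < S < H < R < N < L < Q satisfies every listed relation, so no contradiction arises.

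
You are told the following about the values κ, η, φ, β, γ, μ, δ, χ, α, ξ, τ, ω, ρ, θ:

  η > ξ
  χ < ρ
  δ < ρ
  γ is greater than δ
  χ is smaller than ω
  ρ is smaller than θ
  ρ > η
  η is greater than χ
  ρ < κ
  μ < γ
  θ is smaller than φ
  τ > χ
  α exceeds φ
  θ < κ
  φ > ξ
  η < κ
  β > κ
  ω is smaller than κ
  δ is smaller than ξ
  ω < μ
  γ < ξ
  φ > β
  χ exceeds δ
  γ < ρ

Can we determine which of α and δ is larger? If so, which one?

Link the given pairs in sequence: δ < χ; χ < ω; ω < μ; μ < γ; γ < ξ; ξ < η; η < ρ; ρ < θ; θ < κ; κ < β; β < φ; φ < α.
Chaining these gives δ < χ < ω < μ < γ < ξ < η < ρ < θ < κ < β < φ < α.
So α is larger.

α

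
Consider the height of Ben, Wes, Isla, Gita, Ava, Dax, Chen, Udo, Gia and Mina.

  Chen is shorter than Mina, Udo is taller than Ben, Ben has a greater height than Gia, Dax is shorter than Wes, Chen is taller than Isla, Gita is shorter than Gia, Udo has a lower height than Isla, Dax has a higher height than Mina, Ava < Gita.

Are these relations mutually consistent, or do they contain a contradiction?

The single ordering Ava < Gita < Gia < Ben < Udo < Isla < Chen < Mina < Dax < Wes satisfies every listed relation, so no contradiction arises.

consistent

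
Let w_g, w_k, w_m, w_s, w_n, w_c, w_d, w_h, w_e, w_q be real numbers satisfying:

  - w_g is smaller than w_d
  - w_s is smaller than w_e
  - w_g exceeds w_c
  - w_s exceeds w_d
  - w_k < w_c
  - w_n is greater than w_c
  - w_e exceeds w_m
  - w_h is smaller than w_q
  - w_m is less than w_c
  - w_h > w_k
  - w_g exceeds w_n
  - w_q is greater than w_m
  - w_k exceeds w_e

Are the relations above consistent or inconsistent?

inconsistent

Chaining the given relations yields w_c < w_n < w_g < w_d < w_s < w_e < w_k, so w_c < w_k. But one relation states w_k < w_c. These cannot both hold.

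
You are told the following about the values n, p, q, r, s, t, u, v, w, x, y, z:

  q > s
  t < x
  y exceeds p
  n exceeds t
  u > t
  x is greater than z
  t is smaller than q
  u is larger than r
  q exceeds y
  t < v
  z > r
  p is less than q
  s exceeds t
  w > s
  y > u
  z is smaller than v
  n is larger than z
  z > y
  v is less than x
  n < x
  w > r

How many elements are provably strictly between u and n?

2

The relations place u below n. An element lies strictly between them when it is forced above u and also forced below n.
Above u: {y, q, z, v, x}. Below n: {t, r, p, y, z}.
Intersection: {y, z} — 2.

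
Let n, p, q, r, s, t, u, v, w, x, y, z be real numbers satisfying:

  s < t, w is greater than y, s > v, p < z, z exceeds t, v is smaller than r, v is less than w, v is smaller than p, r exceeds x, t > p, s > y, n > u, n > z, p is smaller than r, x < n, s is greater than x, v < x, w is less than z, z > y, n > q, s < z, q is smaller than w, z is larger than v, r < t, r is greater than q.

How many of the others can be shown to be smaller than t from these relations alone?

The elements the relations force below t are v, y, x, q, s, p, r — no chain reaches any other.
That is 7.

7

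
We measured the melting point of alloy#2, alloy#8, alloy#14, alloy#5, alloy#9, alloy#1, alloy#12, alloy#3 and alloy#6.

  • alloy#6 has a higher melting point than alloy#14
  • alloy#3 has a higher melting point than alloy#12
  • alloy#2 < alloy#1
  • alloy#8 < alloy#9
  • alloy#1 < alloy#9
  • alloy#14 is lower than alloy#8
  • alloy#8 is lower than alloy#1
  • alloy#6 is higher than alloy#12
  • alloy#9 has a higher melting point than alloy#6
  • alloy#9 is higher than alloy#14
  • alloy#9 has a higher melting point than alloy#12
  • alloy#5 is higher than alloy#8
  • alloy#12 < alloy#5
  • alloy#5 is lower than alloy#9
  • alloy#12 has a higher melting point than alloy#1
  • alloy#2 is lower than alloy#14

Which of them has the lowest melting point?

Chaining upward from alloy#2: directly above it, alloy#14, alloy#1; then alloy#8, alloy#12, alloy#6, alloy#9; then alloy#5, alloy#3.
That covers every other element, and nothing is given below alloy#2, so alloy#2 is the lowest melting point.

alloy#2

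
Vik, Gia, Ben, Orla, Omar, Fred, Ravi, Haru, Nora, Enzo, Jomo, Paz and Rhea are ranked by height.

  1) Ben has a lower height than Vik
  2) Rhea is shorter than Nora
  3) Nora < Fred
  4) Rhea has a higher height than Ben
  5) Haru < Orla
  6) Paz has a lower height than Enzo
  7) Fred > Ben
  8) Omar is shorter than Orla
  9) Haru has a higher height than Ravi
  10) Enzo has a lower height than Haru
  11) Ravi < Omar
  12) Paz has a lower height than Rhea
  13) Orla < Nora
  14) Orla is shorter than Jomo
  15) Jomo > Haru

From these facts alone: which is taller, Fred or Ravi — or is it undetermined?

Fred

Ravi < Omar and Omar < Orla give Ravi < Orla.
Then Orla < Nora extends the chain to Nora.
Then Nora < Fred extends the chain to Fred.
So Fred is taller.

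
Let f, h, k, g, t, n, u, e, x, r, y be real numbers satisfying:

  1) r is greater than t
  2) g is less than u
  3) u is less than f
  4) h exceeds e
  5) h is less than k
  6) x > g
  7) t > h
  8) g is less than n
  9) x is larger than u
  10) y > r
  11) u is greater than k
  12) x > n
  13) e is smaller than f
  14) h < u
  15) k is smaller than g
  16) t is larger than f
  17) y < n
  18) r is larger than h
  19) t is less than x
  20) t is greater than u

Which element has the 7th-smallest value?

t

Piecing the relations together gives one ordering: e < h < k < g < u < f < t < r < y < n < x.
Counting 7 from the smallest end gives t.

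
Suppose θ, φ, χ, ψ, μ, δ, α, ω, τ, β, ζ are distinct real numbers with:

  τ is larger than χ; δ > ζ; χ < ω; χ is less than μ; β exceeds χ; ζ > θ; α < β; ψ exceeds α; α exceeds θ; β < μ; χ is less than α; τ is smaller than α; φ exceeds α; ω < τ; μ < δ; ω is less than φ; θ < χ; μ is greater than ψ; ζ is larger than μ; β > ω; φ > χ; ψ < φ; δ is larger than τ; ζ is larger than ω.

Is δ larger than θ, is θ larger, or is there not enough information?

Chaining the given relations: θ < χ < ω < τ < α < β < μ < ζ < δ.
So δ is larger.

δ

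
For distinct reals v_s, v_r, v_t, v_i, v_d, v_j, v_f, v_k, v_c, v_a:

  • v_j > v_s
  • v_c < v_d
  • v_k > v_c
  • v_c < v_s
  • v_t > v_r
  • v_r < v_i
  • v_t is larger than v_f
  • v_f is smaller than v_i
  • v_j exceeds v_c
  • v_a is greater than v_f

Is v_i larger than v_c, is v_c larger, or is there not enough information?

undetermined

Following every chain through v_c: above v_c we get v_d, v_s, v_k, v_j.
v_i is not reached, and no chain runs the other way from v_i to v_c.
So the given relations leave the order of v_c and v_i undetermined.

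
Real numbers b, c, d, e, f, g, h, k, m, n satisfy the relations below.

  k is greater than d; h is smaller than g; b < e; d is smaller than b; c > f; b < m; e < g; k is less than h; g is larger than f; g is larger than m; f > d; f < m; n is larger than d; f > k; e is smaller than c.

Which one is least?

n is not least since d < n; k is not least since d < k; h is not least since k < h; b is not least since d < b; e is not least since b < e; f is not least since d < f; m is not least since f < m; g is not least since h < g; c is not least since e < c.
Only d has nothing below it, so d is the least.

d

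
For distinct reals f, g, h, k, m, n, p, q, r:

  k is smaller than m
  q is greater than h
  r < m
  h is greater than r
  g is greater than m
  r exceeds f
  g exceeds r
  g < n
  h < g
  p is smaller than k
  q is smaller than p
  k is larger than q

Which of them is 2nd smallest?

r

The consecutive relations fix a unique order: f < r < h < q < p < k < m < g < n.
Counting 2 from the smallest end gives r.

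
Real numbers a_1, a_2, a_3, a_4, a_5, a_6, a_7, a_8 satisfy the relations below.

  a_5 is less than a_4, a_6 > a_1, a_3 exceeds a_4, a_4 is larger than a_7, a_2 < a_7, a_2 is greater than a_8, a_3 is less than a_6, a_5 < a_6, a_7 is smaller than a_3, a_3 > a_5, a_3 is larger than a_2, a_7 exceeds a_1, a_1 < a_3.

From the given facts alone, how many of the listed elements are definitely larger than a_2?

4

Directly above a_2: a_7, a_3.
One step further: a_4, a_6 (4 so far).
No other element is forced above a_2 by the given relations, so the count is 4.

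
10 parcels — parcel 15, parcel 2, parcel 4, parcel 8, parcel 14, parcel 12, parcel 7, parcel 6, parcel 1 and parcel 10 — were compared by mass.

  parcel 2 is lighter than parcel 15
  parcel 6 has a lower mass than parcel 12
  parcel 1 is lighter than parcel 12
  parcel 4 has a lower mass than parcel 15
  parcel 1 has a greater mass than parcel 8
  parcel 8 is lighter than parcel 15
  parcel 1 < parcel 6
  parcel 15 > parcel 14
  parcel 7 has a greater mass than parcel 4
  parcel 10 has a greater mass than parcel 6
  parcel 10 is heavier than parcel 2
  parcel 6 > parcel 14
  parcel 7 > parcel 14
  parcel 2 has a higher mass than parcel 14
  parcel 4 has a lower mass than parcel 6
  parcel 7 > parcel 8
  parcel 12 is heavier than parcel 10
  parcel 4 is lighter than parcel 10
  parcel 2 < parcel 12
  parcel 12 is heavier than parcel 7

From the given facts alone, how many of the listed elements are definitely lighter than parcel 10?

6

Directly below parcel 10: parcel 4, parcel 6, parcel 2.
One step further: parcel 14, parcel 1 (5 so far).
One step further: parcel 8 (6 so far).
No other element is forced below parcel 10 by the given relations, so the count is 6.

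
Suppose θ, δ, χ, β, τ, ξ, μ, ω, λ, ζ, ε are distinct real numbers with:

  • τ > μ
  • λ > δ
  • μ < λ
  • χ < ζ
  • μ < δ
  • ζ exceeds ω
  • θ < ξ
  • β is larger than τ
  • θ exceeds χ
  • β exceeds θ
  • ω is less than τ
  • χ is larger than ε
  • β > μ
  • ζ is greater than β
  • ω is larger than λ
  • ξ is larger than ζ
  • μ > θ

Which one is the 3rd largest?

Chaining the given pairs: ε < χ < θ < μ < δ < λ < ω < τ < β < ζ < ξ.
Counting 3 from the largest end gives β.

β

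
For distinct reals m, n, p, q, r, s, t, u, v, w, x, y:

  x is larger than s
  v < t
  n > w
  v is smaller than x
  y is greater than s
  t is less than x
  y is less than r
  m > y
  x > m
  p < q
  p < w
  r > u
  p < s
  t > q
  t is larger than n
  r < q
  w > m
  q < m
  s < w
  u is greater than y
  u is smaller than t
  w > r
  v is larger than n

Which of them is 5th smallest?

Chaining the given pairs: p < s < y < u < r < q < m < w < n < v < t < x.
The 5th smallest is r.

r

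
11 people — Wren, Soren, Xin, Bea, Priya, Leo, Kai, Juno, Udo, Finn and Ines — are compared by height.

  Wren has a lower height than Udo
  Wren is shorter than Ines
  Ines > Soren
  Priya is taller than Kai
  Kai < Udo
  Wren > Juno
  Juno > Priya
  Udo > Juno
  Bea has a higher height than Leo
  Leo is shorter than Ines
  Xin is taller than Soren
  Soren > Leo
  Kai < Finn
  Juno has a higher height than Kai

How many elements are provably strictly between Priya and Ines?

The relations place Priya below Ines. An element lies strictly between them when it is forced above Priya and also forced below Ines.
Above Priya: {Juno, Wren, Udo}. Below Ines: {Kai, Leo, Juno, Soren, Wren}.
Intersection: {Juno, Wren} — 2.

2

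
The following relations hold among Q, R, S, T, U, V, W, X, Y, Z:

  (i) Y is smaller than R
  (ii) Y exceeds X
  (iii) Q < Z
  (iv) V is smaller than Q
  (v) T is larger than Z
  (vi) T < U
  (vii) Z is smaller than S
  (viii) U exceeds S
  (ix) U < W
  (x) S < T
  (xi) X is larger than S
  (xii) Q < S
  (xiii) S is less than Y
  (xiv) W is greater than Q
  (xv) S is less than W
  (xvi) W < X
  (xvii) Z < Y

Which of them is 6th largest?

T

The consecutive relations fix a unique order: V < Q < Z < S < T < U < W < X < Y < R.
The 6th largest is T.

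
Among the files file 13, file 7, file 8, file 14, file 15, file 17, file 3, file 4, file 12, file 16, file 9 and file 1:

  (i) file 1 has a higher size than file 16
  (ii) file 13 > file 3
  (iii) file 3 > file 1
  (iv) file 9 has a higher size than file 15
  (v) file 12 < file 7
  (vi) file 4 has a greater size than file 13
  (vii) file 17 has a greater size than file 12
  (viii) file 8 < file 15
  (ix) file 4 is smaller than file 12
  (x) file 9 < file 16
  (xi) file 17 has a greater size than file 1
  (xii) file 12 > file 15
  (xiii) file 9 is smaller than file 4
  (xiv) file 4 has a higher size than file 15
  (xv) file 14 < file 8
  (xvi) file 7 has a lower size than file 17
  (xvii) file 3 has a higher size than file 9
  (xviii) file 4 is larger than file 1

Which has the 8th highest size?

Piecing the relations together gives one ordering: file 14 < file 8 < file 15 < file 9 < file 16 < file 1 < file 3 < file 13 < file 4 < file 12 < file 7 < file 17.
The 8th largest is file 16.

file 16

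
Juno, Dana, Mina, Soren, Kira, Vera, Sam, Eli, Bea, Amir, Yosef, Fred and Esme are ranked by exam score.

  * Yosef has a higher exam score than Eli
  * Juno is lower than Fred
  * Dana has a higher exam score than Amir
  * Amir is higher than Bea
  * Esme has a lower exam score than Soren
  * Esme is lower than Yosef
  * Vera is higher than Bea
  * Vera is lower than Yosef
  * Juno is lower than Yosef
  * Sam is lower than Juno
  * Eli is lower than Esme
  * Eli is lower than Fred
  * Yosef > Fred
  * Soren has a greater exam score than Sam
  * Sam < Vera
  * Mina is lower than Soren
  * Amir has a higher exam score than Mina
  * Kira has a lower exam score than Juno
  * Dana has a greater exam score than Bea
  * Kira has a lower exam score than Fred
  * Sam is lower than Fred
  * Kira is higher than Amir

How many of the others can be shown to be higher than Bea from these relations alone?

7

Directly above Bea: Vera, Amir, Dana.
One step further: Kira, Yosef (5 so far).
One step further: Juno, Fred (7 so far).
No other element is forced above Bea by the given relations, so the count is 7.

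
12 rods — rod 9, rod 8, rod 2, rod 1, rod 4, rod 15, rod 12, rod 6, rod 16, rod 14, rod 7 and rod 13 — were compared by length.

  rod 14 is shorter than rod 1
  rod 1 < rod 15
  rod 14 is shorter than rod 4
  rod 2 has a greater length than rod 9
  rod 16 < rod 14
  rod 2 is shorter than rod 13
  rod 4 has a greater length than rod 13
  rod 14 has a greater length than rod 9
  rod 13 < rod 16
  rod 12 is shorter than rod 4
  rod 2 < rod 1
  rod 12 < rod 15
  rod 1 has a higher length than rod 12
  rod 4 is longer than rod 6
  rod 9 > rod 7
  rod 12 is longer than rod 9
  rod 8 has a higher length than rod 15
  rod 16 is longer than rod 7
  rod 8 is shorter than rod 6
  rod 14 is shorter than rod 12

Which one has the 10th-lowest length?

The consecutive relations fix a unique order: rod 7 < rod 9 < rod 2 < rod 13 < rod 16 < rod 14 < rod 12 < rod 1 < rod 15 < rod 8 < rod 6 < rod 4.
Counting 10 from the smallest end gives rod 8.

rod 8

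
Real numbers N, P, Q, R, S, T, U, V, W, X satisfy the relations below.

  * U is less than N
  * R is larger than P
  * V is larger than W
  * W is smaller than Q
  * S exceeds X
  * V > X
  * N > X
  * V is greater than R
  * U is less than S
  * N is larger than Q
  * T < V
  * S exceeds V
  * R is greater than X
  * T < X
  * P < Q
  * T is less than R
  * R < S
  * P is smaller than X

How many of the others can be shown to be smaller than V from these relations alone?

Directly below V: T, W, X, R.
One step further: P (5 so far).
No other element is forced below V by the given relations, so the count is 5.

5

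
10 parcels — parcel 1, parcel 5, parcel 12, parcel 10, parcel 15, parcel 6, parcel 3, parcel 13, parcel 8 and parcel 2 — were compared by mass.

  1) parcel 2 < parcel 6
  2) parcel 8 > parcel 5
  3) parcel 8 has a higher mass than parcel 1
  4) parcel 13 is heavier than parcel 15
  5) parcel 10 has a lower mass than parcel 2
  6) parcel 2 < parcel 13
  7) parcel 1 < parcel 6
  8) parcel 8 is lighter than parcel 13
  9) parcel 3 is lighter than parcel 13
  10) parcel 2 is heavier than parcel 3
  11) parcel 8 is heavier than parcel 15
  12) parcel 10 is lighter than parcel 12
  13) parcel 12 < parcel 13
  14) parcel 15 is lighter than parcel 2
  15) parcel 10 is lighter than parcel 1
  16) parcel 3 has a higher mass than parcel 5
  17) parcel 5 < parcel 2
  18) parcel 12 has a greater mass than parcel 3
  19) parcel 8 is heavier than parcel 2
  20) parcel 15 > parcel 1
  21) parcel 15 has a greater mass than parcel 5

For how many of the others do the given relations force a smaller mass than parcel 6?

The elements the relations force below parcel 6 are parcel 10, parcel 5, parcel 3, parcel 1, parcel 15, parcel 2 — no chain reaches any other.
That is 6.

6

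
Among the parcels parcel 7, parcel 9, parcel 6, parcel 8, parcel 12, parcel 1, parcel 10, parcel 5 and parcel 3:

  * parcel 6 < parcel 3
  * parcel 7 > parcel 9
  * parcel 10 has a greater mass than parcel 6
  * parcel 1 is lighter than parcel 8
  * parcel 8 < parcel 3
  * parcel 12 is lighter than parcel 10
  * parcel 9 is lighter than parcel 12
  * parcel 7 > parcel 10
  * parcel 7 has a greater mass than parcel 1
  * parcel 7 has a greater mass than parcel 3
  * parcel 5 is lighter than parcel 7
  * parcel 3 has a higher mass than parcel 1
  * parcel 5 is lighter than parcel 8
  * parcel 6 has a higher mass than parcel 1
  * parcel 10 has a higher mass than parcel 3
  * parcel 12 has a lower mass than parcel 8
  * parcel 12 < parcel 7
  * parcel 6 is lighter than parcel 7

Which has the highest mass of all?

parcel 5 is not greatest since parcel 5 < parcel 8; parcel 9 is not greatest since parcel 9 < parcel 7; parcel 1 is not greatest since parcel 1 < parcel 6; parcel 6 is not greatest since parcel 6 < parcel 7; parcel 12 is not greatest since parcel 12 < parcel 8; parcel 8 is not greatest since parcel 8 < parcel 3; parcel 3 is not greatest since parcel 3 < parcel 7; parcel 10 is not greatest since parcel 10 < parcel 7.
Only parcel 7 has nothing above it, so parcel 7 is the highest mass.

parcel 7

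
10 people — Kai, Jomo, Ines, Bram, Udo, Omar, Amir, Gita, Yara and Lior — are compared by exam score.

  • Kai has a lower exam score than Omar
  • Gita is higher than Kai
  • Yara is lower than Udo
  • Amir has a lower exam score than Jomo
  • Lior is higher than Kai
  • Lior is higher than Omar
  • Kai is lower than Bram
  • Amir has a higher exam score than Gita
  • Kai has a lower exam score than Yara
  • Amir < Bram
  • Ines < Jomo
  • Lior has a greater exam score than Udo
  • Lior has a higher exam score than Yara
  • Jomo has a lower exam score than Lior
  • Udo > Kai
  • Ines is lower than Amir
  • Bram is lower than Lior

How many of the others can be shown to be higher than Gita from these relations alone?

4

Directly above Gita: Amir.
One step further: Jomo, Bram (3 so far).
One step further: Lior (4 so far).
No other element is forced above Gita by the given relations, so the count is 4.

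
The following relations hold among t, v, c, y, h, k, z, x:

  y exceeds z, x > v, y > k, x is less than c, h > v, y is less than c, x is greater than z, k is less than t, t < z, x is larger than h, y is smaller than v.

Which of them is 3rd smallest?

The consecutive relations fix a unique order: k < t < z < y < v < h < x < c.
The 3rd smallest is z.

z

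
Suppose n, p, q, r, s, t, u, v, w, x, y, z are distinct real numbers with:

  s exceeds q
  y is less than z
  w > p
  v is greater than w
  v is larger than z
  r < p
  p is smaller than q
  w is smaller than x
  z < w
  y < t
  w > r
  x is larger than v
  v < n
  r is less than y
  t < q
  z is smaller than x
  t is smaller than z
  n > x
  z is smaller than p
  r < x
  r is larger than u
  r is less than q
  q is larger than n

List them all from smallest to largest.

u < r < y < t < z < p < w < v < x < n < q < s

Nothing is placed below u, so it is least; from there u < r; r < y; y < t; t < z; z < p; p < w; w < v; v < x; x < n; n < q; q < s, each given directly.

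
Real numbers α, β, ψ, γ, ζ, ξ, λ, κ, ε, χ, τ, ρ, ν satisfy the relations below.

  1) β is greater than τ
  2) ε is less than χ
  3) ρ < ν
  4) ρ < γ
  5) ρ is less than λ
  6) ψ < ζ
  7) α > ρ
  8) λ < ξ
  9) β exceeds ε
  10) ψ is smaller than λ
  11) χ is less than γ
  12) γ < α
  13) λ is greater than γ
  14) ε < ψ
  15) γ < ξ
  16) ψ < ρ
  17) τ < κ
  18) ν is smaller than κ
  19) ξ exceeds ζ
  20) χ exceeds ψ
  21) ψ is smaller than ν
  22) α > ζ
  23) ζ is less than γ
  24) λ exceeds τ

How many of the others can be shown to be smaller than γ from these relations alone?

Directly below γ: ζ, χ, ρ.
One step further: ε, ψ (5 so far).
No other element is forced below γ by the given relations, so the count is 5.

5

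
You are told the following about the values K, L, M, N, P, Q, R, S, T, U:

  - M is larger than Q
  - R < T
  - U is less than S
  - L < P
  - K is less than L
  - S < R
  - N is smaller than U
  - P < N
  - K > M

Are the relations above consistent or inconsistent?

The single ordering Q < M < K < L < P < N < U < S < R < T satisfies every listed relation, so no contradiction arises.

consistent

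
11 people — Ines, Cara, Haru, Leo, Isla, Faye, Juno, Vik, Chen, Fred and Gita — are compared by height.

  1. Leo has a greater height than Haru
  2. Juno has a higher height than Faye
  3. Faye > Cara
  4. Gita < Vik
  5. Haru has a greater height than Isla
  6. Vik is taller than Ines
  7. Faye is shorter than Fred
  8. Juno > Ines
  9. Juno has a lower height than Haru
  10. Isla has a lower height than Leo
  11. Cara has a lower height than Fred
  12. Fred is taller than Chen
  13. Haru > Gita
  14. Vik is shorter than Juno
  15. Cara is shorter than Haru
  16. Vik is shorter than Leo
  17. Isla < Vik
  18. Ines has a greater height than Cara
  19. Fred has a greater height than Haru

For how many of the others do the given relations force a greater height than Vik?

4

From Vik the given relations immediately reach Juno, Leo.
From those, Haru — 3 in total.
From those, Fred — 4 in total.
No other element is forced above Vik by the given relations, so the count is 4.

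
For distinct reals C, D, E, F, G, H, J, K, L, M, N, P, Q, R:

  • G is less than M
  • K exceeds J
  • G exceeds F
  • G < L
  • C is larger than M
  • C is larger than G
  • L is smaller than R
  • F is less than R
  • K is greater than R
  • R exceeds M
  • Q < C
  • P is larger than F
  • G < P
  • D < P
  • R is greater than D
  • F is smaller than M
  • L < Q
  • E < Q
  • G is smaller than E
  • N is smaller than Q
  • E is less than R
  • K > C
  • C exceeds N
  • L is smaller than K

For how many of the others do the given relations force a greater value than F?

9

From F the given relations immediately reach G, M, R, P.
From those, E, L, C, K — 8 in total.
From those, Q — 9 in total.
No other element is forced above F by the given relations, so the count is 9.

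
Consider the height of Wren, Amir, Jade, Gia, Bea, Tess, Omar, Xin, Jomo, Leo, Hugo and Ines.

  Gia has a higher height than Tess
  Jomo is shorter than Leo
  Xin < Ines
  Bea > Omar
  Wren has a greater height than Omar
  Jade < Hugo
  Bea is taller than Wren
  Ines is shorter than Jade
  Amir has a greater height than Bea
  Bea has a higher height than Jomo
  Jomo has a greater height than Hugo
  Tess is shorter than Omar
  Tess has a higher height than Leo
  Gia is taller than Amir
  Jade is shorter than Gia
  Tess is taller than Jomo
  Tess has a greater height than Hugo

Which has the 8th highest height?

Jomo

Piecing the relations together gives one ordering: Xin < Ines < Jade < Hugo < Jomo < Leo < Tess < Omar < Wren < Bea < Amir < Gia.
The 8th largest is Jomo.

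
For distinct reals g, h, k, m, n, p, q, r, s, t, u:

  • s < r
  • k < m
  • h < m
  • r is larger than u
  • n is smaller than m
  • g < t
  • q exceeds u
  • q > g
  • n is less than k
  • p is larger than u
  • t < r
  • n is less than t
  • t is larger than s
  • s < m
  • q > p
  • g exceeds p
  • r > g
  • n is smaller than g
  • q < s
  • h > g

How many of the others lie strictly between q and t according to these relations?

Chaining upward from q reaches: s, m, r.
Chaining downward from t reaches: u, p, n, g, s.
Strictly between q and t are those in both lists: s — 1 element.

1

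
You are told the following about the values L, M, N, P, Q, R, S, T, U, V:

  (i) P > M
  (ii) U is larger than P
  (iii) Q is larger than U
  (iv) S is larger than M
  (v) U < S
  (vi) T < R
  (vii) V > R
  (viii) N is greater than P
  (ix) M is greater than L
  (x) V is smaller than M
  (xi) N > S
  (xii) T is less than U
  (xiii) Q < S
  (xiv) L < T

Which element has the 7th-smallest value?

The consecutive relations fix a unique order: L < T < R < V < M < P < U < Q < S < N.
Counting 7 from the smallest end gives U.

U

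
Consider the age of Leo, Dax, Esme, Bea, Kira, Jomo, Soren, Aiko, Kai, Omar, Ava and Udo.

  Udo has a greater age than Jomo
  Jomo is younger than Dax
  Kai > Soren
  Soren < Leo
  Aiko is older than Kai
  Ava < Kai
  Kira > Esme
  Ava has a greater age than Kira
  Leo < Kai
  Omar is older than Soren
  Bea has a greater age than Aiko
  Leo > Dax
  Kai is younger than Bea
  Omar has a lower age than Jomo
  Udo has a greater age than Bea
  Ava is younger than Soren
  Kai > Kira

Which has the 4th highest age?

Piecing the relations together gives one ordering: Esme < Kira < Ava < Soren < Omar < Jomo < Dax < Leo < Kai < Aiko < Bea < Udo.
Counting 4 from the largest end gives Kai.

Kai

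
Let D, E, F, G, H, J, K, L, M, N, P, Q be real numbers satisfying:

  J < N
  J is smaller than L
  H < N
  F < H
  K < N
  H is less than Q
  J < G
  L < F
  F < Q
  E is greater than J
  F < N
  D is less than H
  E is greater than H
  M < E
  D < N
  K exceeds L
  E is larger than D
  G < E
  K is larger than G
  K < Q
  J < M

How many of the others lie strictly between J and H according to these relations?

Chaining upward from J reaches: L, F, M, G, K, E, Q, N.
Chaining downward from H reaches: D, L, F.
Strictly between J and H are those in both lists: L, F — 2 elements.

2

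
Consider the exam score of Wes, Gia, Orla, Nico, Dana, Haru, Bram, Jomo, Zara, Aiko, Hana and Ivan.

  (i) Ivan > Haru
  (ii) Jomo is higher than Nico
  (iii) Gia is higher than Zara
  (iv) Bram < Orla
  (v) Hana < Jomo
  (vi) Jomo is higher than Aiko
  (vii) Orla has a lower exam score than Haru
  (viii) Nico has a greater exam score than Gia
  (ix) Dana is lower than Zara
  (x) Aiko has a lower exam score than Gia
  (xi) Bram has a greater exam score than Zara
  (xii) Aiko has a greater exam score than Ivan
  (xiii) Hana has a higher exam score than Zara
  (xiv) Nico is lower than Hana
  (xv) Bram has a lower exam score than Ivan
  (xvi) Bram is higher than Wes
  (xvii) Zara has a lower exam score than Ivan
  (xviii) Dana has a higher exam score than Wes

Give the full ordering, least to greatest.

Nothing is placed below Wes, so it is least; from there Wes < Dana; Dana < Zara; Zara < Bram; Bram < Orla; Orla < Haru; Haru < Ivan; Ivan < Aiko; Aiko < Gia; Gia < Nico; Nico < Hana; Hana < Jomo, each given directly.

Wes < Dana < Zara < Bram < Orla < Haru < Ivan < Aiko < Gia < Nico < Hana < Jomo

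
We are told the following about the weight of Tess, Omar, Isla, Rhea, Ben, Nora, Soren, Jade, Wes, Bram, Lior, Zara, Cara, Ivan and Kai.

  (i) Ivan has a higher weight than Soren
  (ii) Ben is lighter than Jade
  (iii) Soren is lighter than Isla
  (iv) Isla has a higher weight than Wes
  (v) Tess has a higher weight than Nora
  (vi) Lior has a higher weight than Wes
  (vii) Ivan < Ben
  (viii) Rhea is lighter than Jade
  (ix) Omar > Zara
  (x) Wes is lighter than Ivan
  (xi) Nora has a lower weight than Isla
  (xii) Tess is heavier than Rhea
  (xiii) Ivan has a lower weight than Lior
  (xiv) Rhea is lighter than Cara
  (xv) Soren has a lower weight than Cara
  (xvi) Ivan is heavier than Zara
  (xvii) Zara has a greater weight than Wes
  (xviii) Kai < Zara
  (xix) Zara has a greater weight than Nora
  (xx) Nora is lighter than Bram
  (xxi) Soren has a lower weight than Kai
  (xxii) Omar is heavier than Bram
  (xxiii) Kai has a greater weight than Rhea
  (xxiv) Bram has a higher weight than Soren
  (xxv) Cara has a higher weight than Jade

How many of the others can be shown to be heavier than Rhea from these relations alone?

9

From Rhea the given relations immediately reach Kai, Tess, Jade, Cara.
From those, Zara — 5 in total.
From those, Ivan, Omar — 7 in total.
From those, Ben, Lior — 9 in total.
Nothing else is reachable above Rhea; 9 in all.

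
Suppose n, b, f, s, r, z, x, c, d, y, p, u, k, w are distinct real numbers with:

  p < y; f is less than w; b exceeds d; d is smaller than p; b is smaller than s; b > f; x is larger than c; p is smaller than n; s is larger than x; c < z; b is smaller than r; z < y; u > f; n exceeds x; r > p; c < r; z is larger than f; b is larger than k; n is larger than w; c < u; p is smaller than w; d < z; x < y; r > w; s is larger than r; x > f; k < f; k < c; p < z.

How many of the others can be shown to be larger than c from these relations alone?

7

Directly above c: x, u, r, z.
One step further: y, n, s (7 so far).
Nothing else is reachable above c; 7 in all.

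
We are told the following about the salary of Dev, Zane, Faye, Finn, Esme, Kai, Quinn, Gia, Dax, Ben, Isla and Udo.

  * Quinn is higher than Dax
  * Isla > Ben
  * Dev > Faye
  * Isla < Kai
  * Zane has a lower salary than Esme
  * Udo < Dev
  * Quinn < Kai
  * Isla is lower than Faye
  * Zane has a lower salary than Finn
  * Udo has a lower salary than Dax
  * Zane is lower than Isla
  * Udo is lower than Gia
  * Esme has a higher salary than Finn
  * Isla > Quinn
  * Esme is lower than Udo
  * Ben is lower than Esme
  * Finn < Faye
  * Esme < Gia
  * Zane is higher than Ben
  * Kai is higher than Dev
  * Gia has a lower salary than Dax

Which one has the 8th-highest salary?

Udo

Piecing the relations together gives one ordering: Ben < Zane < Finn < Esme < Udo < Gia < Dax < Quinn < Isla < Faye < Dev < Kai.
Counting 8 from the largest end gives Udo.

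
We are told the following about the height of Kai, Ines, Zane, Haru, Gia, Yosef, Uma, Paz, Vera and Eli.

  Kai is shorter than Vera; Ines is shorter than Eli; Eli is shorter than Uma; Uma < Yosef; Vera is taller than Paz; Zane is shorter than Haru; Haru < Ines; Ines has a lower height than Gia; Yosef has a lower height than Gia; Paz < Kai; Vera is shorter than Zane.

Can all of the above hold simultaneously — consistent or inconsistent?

The single ordering Paz < Kai < Vera < Zane < Haru < Ines < Eli < Uma < Yosef < Gia satisfies every listed relation, so no contradiction arises.

consistent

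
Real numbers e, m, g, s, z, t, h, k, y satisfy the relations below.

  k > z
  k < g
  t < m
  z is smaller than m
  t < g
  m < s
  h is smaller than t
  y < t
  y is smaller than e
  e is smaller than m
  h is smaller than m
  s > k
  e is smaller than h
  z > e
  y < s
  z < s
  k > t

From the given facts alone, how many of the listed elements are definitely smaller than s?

7

From s the given relations immediately reach y, z, m, k.
From those, e, h, t — 7 in total.
No other element is forced below s by the given relations, so the count is 7.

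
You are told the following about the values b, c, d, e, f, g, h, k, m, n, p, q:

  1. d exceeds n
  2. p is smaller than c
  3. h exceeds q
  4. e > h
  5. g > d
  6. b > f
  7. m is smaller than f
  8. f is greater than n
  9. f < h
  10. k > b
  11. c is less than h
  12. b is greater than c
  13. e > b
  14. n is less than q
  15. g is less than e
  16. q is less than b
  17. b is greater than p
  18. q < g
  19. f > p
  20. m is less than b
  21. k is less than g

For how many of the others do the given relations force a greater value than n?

The elements the relations force above n are q, f, d, b, k, g, h, e — no chain reaches any other.
That is 8.

8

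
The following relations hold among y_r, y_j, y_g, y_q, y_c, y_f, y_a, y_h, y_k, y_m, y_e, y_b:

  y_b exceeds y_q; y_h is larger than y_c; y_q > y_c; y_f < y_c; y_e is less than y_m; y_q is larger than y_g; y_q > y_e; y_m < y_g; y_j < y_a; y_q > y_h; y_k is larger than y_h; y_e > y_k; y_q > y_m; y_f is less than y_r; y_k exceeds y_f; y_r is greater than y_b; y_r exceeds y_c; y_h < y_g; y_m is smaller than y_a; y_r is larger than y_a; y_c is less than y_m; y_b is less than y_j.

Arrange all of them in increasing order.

y_f < y_c < y_h < y_k < y_e < y_m < y_g < y_q < y_b < y_j < y_a < y_r

Each adjacent pair is fixed by a given relation: y_f < y_c; y_c < y_h; y_h < y_k; y_k < y_e; y_e < y_m; y_m < y_g; y_g < y_q; y_q < y_b; y_b < y_j; y_j < y_a; y_a < y_r. Chaining them end to end gives the full order.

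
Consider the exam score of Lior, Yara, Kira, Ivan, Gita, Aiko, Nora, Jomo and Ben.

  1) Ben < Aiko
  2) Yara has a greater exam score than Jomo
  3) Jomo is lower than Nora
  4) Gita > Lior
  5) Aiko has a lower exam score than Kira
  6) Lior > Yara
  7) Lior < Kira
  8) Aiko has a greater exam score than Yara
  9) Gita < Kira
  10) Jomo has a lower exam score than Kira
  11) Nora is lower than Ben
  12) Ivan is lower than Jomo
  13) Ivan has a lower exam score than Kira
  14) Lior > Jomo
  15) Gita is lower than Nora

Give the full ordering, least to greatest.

Ivan < Jomo < Yara < Lior < Gita < Nora < Ben < Aiko < Kira

Nothing is placed below Ivan, so it is least; from there Ivan < Jomo; Jomo < Yara; Yara < Lior; Lior < Gita; Gita < Nora; Nora < Ben; Ben < Aiko; Aiko < Kira, each given directly.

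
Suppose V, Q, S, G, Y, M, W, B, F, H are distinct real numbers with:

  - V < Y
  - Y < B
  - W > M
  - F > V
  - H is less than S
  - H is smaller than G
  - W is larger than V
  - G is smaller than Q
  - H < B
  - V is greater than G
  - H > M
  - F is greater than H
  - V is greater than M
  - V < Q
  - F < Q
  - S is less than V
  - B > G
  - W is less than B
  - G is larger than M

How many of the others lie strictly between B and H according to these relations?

Chaining upward from H reaches: S, G, V, Y, F, Q, W.
Chaining downward from B reaches: M, S, G, V, Y, W.
Strictly between H and B are those in both lists: S, G, V, Y, W — 5 elements.

5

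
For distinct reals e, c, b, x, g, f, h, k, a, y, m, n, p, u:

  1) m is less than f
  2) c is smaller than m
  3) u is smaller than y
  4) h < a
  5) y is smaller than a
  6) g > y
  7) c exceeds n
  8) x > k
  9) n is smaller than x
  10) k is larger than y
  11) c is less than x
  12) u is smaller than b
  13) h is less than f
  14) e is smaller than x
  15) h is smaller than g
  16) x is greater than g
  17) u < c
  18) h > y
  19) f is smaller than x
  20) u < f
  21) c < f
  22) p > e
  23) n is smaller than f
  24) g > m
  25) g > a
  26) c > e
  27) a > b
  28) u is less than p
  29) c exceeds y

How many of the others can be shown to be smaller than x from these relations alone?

Directly below x: e, n, c, f, g, k.
One step further: u, y, h, m, a (11 so far).
One step further: b (12 so far).
No other element is forced below x by the given relations, so the count is 12.

12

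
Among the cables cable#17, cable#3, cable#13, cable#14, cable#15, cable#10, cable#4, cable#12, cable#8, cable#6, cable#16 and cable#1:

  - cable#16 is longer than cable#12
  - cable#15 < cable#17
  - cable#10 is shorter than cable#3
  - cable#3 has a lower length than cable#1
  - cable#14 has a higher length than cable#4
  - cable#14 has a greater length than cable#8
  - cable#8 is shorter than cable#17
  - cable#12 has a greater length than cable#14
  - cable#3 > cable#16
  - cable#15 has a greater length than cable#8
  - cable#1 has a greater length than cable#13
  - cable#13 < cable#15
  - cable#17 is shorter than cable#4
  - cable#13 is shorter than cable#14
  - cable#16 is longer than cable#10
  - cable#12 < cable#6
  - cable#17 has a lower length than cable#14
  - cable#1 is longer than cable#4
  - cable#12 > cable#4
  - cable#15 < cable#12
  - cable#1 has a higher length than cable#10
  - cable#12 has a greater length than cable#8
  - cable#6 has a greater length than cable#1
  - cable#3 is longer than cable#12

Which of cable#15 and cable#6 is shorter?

cable#15

Following the relations from cable#15: cable#15 < cable#17 < cable#4 < cable#14 < cable#12 < cable#16 < cable#3 < cable#1 < cable#6.
So cable#15 < cable#6; cable#15 is the shorter of the two.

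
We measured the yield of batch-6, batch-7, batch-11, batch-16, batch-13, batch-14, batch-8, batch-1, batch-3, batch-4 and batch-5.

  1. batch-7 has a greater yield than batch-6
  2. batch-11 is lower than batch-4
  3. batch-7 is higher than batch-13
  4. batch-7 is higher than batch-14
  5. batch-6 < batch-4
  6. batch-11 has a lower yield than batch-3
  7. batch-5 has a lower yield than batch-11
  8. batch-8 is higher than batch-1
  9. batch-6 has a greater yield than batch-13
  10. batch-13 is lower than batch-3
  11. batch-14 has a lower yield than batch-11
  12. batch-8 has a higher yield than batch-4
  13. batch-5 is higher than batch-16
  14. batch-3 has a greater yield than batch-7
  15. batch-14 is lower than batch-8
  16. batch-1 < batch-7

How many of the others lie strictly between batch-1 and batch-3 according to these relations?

1

The relations place batch-1 below batch-3. An element lies strictly between them when it is forced above batch-1 and also forced below batch-3.
Above batch-1: {batch-7, batch-8}. Below batch-3: {batch-16, batch-13, batch-6, batch-14, batch-5, batch-11, batch-7}.
Intersection: {batch-7} — 1.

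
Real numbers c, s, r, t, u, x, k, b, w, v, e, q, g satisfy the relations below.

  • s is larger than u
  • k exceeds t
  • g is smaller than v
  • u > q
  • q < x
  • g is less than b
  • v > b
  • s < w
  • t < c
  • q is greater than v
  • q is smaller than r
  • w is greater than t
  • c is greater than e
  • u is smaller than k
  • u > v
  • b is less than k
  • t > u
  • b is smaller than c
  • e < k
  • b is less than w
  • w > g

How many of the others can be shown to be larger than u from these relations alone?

From u the given relations immediately reach s, t, k.
From those, w, c — 5 in total.
Nothing else is reachable above u; 5 in all.

5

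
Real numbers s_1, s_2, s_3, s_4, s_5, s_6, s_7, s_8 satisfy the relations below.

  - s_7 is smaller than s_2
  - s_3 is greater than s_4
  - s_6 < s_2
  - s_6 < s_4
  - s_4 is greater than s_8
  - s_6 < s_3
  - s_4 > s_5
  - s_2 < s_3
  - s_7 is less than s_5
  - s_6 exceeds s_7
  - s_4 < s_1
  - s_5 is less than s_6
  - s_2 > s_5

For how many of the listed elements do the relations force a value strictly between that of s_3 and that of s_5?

Chaining upward from s_5 reaches: s_6, s_2, s_4, s_1.
Chaining downward from s_3 reaches: s_7, s_8, s_6, s_2, s_4.
Strictly between s_5 and s_3 are those in both lists: s_6, s_2, s_4 — 3 elements.

3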